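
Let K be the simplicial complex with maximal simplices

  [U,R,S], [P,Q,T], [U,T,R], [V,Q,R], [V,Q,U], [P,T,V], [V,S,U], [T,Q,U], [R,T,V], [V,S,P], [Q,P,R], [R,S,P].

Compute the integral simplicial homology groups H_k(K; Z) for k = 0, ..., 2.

Take the total order P < Q < R < S < T < U < V on the vertex set. Then K (dimension 2) consists of the simplices:

  0-simplices (7): P, Q, R, S, T, U, V
  1-simplices (18): PQ, PR, PS, PT, PV, QR, QT, QU, QV, RS, RT, RU, RV, SU, SV, TU, TV, UV
  2-simplices (12): PQR, PQT, PRS, PSV, PTV, QRV, QTU, QUV, RSU, RTU, RTV, SUV

giving chain groups C_0 ≅ Z^7, C_1 ≅ Z^18, C_2 ≅ Z^12.

∂_1: C_1 → C_0 sends each edge [p,q] (with p < q) to q − p. For instance
  ∂PQ = Q − P.
The resulting 7×18 matrix has rank 6, and its Smith normal form has invariant factors (1,1,1,1,1,1).

∂_2: C_2 → C_1 maps a triangle to the signed sum of its edges. For instance
  ∂RTV = TV − RV + RT,
  ∂PTV = TV − PV + PT.
As a 18×12 matrix over Z this has rank 12, with invariant factors (1,1,1,1,1,1,1,1,1,1,1,2).

Computing H_k = (kernel of ∂_k) / (image of ∂_{k+1}):

  H_0: rank C_0 − rank ∂_1 = 7 − 6 = 1, and the invariant factors of ∂_1 are all 1, so H_0 = Z.
  H_1: rank ker ∂_1 − rank ∂_2 = (18 − 6) − 12 = 0, and ∂_2 has invariant factor 2 > 1, so H_1 = Z_2.
  H_2: rank ker ∂_2 − rank ∂_3 = (12 − 12) − 0 = 0, and there is no ∂_3, so H_2 = 0.

H_0 ≅ Z,  H_1 ≅ Z_2,  H_2 = 0.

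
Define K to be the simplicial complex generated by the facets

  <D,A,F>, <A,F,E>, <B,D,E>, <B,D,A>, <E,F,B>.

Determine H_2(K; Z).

K has 5 vertices, 10 edges, 5 triangles.
rank ∂_2 = 5, rank ∂_3 = 0 ⇒ b_2 = 5 − 5 − 0 = 0. So H_2 = 0.

H_2 = 0.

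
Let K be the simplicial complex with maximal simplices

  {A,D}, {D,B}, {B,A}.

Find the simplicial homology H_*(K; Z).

H_0 ≅ Z,  H_1 ≅ Z.

We work with the vertex ordering A < B < D. The simplices of K, each written with vertices in increasing order, are:

  0-simplices (3): A, B, D
  1-simplices (3): AB, AD, BD

giving chain groups C_0 ≅ Z^3, C_1 ≅ Z^3.

∂_1: C_1 → C_0 sends each edge [p,q] (with p < q) to q − p.
The resulting 3×3 matrix has rank 2, and its Smith normal form has invariant factors (1,1).

Now H_k = ker ∂_k / im ∂_{k+1}, so:

  H_0: rank C_0 − rank ∂_1 = 3 − 2 = 1, and the invariant factors of ∂_1 are all 1, so H_0 = Z.
  H_1: rank ker ∂_1 − rank ∂_2 = (3 − 2) − 0 = 1, and there is no ∂_2, so H_1 = Z.

As a check, the Euler characteristic is 3 − 3 = 0, which agrees with 1 − 1 = 0.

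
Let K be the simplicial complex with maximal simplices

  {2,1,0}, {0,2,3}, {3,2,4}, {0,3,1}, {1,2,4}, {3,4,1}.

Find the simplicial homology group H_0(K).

H_0 = Z.

We work with the vertex ordering 0 < 1 < 2 < 3 < 4. The simplices of K, each written with vertices in increasing order, are:

  0-simplices (5): [0], [1], [2], [3], [4]
  1-simplices (9): [0,1], [0,2], [0,3], [1,2], [1,3], [1,4], [2,3], [2,4], [3,4]
  2-simplices (6): [0,1,2], [0,1,3], [0,2,3], [1,2,4], [1,3,4], [2,3,4]

giving chain groups C_0 ≅ Z^5, C_1 ≅ Z^9, C_2 ≅ Z^6.

∂_1: C_1 → C_0 is given by ∂[p,q] = [q] − [p]. For instance
  ∂[1,4] = [4] − [1].
This gives a 5×9 integer matrix of rank 4; reducing to Smith normal form yields diagonal entries (1,1,1,1).

The boundary map ∂_2: C_2 → C_1 sends each 2-simplex [p,q,r] to [q,r] − [p,r] + [p,q]. For instance
  ∂[0,1,3] = [1,3] − [0,3] + [0,1],
  ∂[1,3,4] = [3,4] − [1,4] + [1,3].
The resulting 9×6 matrix has rank 5, and its Smith normal form has invariant factors (1,1,1,1,1).

Computing H_k = (kernel of ∂_k) / (image of ∂_{k+1}):

  H_0: rank C_0 − rank ∂_1 = 5 − 4 = 1, and the invariant factors of ∂_1 are all 1, so H_0 ≅ Z.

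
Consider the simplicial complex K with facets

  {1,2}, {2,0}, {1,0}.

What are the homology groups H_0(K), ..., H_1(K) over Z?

H_0 = Z,  H_1 = Z.

Order the vertices as 0 < 1 < 2. Listing each simplex with vertices in this order, K has dimension 1 with simplices:

  0-simplices (3): [0], [1], [2]
  1-simplices (3): [0,1], [0,2], [1,2]

Hence C_0 ≅ Z^3, C_1 ≅ Z^3.

Boundary ∂_1: C_1 → C_0 sends each edge [p,q] (with p < q) to q − p.
As a 3×3 matrix over Z this has rank 2, with invariant factors (1,1).

Reading off H_k = ker ∂_k / im ∂_{k+1}:

  H_0: rank C_0 − rank ∂_1 = 3 − 2 = 1, and the invariant factors of ∂_1 are all 1, so H_0 ≅ Z.
  H_1: rank ker ∂_1 − rank ∂_2 = (3 − 2) − 0 = 1, and there is no ∂_2, so H_1 ≅ Z.

As a check, the Euler characteristic is 3 − 3 = 0, which agrees with 1 − 1 = 0.
(K is a triangulation of the circle S^1.)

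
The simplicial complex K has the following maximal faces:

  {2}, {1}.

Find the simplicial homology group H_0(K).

Order the vertices as 1 < 2. Listing each simplex with vertices in this order, K has dimension 0 with simplices:

  0-simplices (2): [1], [2]

Hence C_0 ≅ Z^2.

From H_k ≅ ker(∂_k) / im(∂_{k+1}) we obtain:

  H_0: rank C_0 − rank ∂_1 = 2 − 0 = 2, and there is no ∂_1, so H_0 ≅ Z^2.

H_0 = Z^2.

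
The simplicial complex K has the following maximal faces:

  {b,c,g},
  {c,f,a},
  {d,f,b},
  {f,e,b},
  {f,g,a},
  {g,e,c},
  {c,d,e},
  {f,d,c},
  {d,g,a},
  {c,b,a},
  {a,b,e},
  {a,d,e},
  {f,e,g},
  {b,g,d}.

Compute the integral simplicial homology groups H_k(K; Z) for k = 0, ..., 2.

H_0 = Z,  H_1 = Z^2,  H_2 = Z.

Take the total order a < b < c < d < e < f < g on the vertex set. Then K (dimension 2) consists of the simplices:

  0-simplices (7): a, b, c, d, e, f, g
  1-simplices (21): ab, ac, ad, ae, af, ag, bc, bd, be, bf, bg, cd, ce, cf, cg, de, df, dg, ef, eg, fg
  2-simplices (14): abc, abe, acf, ade, adg, afg, bcg, bdf, bdg, bef, cde, cdf, ceg, efg

so the chain groups are C_0 ≅ Z^7, C_1 ≅ Z^21, C_2 ≅ Z^14.

The boundary map ∂_1: C_1 → C_0 sends each edge [p,q] (with p < q) to q − p. For instance
  ∂ce = e − c.
This gives a 7×21 integer matrix of rank 6; reducing to Smith normal form yields diagonal entries (1,1,1,1,1,1).

∂_2: C_2 → C_1 maps a triangle to the signed sum of its edges. For instance
  ∂bdg = dg − bg + bd,
  ∂ceg = eg − cg + ce.
This gives a 21×14 integer matrix of rank 13; reducing to Smith normal form yields diagonal entries (1,1,1,1,1,1,1,1,1,1,1,1,1).

From H_k ≅ ker(∂_k) / im(∂_{k+1}) we obtain:

  H_0: rank C_0 − rank ∂_1 = 7 − 6 = 1, and the invariant factors of ∂_1 are all 1, so H_0 ≅ Z.
  H_1: rank ker ∂_1 − rank ∂_2 = (21 − 6) − 13 = 2, and the invariant factors of ∂_2 are all 1, so H_1 ≅ Z^2.
  H_2: rank ker ∂_2 − rank ∂_3 = (14 − 13) − 0 = 1, and there is no ∂_3, so H_2 ≅ Z.

As a check, the Euler characteristic is 7 − 21 + 14 = 0, which agrees with 1 − 2 + 1 = 0.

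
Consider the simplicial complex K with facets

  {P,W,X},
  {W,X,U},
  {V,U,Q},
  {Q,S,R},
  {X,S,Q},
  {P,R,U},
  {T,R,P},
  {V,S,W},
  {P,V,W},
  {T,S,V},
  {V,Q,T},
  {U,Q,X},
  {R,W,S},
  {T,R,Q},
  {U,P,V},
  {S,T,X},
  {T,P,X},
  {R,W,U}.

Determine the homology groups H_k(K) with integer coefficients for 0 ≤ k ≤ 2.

H_0 ≅ Z,  H_1 ≅ Z ⊕ Z/2,  H_2 = 0.

K has 9 vertices, 27 edges, 18 triangles.
rank ∂_0 = 0, rank ∂_1 = 8 ⇒ b_0 = 9 − 0 − 8 = 1; all invariant factors of ∂_1 are 1 so no torsion. So H_0 = Z.
rank ∂_1 = 8, rank ∂_2 = 18 ⇒ b_1 = 27 − 8 − 18 = 1; ∂_2 has invariant factor(s) [2] giving torsion. So H_1 = Z ⊕ Z/2.
rank ∂_2 = 18, rank ∂_3 = 0 ⇒ b_2 = 18 − 18 − 0 = 0. So H_2 = 0.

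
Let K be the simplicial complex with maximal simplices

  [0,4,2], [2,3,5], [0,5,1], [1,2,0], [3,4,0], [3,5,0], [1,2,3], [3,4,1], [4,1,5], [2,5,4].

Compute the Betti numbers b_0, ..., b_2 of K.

Take the total order 0 < 1 < 2 < 3 < 4 < 5 on the vertex set. Then K (dimension 2) consists of the simplices:

  0-simplices (6): [0], [1], [2], [3], [4], [5]
  1-simplices (15): [0,1], [0,2], [0,3], [0,4], [0,5], [1,2], [1,3], [1,4], [1,5], [2,3], [2,4], [2,5], [3,4], [3,5], [4,5]
  2-simplices (10): [0,1,2], [0,1,5], [0,2,4], [0,3,4], [0,3,5], [1,2,3], [1,3,4], [1,4,5], [2,3,5], [2,4,5]

so the chain groups are C_0 ≅ Z^6, C_1 ≅ Z^15, C_2 ≅ Z^10.

∂_1: C_1 → C_0 maps an edge to its endpoints' difference, ∂[p,q] = q − p.
The resulting 6×15 matrix has rank 5, and its Smith normal form has invariant factors (1,1,1,1,1).

The boundary map ∂_2: C_2 → C_1 maps a triangle to the signed sum of its edges. For instance
  ∂[2,3,5] = [3,5] − [2,5] + [2,3],
  ∂[2,4,5] = [4,5] − [2,5] + [2,4].
The resulting 15×10 matrix has rank 10, and its Smith normal form has invariant factors (1,1,1,1,1,1,1,1,1,2).

Computing H_k = (kernel of ∂_k) / (image of ∂_{k+1}):

  H_0: rank C_0 − rank ∂_1 = 6 − 5 = 1, and the invariant factors of ∂_1 are all 1, so H_0 = Z.
  H_1: rank ker ∂_1 − rank ∂_2 = (15 − 5) − 10 = 0, and ∂_2 has invariant factor 2 > 1, so H_1 = Z_2.
  H_2: rank ker ∂_2 − rank ∂_3 = (10 − 10) − 0 = 0, and there is no ∂_3, so H_2 = 0.

(K is a triangulation of the real projective plane RP^2.)

Hence the Betti numbers are b_0 = 1, b_1 = 0, b_2 = 0.

b_0 = 1, b_1 = 0, b_2 = 0.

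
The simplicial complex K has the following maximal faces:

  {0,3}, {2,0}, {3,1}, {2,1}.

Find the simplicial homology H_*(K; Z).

H_0 = Z,  H_1 = Z.

We work with the vertex ordering 0 < 1 < 2 < 3. The simplices of K, each written with vertices in increasing order, are:

  0-simplices (4): [0], [1], [2], [3]
  1-simplices (4): [0,2], [0,3], [1,2], [1,3]

Hence C_0 ≅ Z^4, C_1 ≅ Z^4.

∂_1: C_1 → C_0 maps an edge to its endpoints' difference, ∂[p,q] = q − p.
This gives a 4×4 integer matrix of rank 3; reducing to Smith normal form yields diagonal entries (1,1,1).

From H_k ≅ ker(∂_k) / im(∂_{k+1}) we obtain:

  H_0: rank C_0 − rank ∂_1 = 4 − 3 = 1, and the invariant factors of ∂_1 are all 1, so H_0 = Z.
  H_1: rank ker ∂_1 − rank ∂_2 = (4 − 3) − 0 = 1, and there is no ∂_2, so H_1 = Z.

As a check, the Euler characteristic is 4 − 4 = 0, which agrees with 1 − 1 = 0.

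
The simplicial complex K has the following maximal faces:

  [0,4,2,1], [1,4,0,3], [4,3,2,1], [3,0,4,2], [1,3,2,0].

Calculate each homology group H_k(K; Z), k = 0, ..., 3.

H_0 ≅ Z,  H_1 = 0,  H_2 = 0,  H_3 ≅ Z.

We work with the vertex ordering 0 < 1 < 2 < 3 < 4. The simplices of K, each written with vertices in increasing order, are:

  0-simplices (5): [0], [1], [2], [3], [4]
  1-simplices (10): [0,1], [0,2], [0,3], [0,4], [1,2], [1,3], [1,4], [2,3], [2,4], [3,4]
  2-simplices (10): [0,1,2], [0,1,3], [0,1,4], [0,2,3], [0,2,4], [0,3,4], [1,2,3], [1,2,4], [1,3,4], [2,3,4]
  3-simplices (5): [0,1,2,3], [0,1,2,4], [0,1,3,4], [0,2,3,4], [1,2,3,4]

so the chain groups are C_0 ≅ Z^5, C_1 ≅ Z^10, C_2 ≅ Z^10, C_3 ≅ Z^5.

Boundary ∂_1: C_1 → C_0 maps an edge to its endpoints' difference, ∂[p,q] = q − p. For instance
  ∂[2,3] = [3] − [2].
As a 5×10 matrix over Z this has rank 4, with invariant factors (1,1,1,1).

∂_2: C_2 → C_1 sends each 2-simplex [p,q,r] to [q,r] − [p,r] + [p,q]. For instance
  ∂[0,1,4] = [1,4] − [0,4] + [0,1],
  ∂[1,2,4] = [2,4] − [1,4] + [1,2].
As a 10×10 matrix over Z this has rank 6, with invariant factors (1,1,1,1,1,1).

The boundary map ∂_3: C_3 → C_2 sends each 3-simplex σ to the alternating sum Σ_i (−1)^i (σ with its i-th vertex removed). For instance
  ∂[0,1,3,4] = [1,3,4] − [0,3,4] + [0,1,4] − [0,1,3],
  ∂[0,1,2,3] = [1,2,3] − [0,2,3] + [0,1,3] − [0,1,2].
The resulting 10×5 matrix has rank 4, and its Smith normal form has invariant factors (1,1,1,1).

Reading off H_k = ker ∂_k / im ∂_{k+1}:

  H_0: rank C_0 − rank ∂_1 = 5 − 4 = 1, and the invariant factors of ∂_1 are all 1, so H_0 ≅ Z.
  H_1: rank ker ∂_1 − rank ∂_2 = (10 − 4) − 6 = 0, and the invariant factors of ∂_2 are all 1, so H_1 ≅ 0.
  H_2: rank ker ∂_2 − rank ∂_3 = (10 − 6) − 4 = 0, and the invariant factors of ∂_3 are all 1, so H_2 ≅ 0.
  H_3: rank ker ∂_3 − rank ∂_4 = (5 − 4) − 0 = 1, and there is no ∂_4, so H_3 ≅ Z.

As a check, the Euler characteristic is 5 − 10 + 10 − 5 = 0, which agrees with 1 − 0 + 0 − 1 = 0.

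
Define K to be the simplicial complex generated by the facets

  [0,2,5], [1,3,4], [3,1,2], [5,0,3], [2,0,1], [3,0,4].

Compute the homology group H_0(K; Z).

H_0 ≅ Z.

K has 6 vertices, 12 edges, 6 triangles.
rank ∂_0 = 0, rank ∂_1 = 5 ⇒ b_0 = 6 − 0 − 5 = 1; all invariant factors of ∂_1 are 1 so no torsion. So H_0 = Z.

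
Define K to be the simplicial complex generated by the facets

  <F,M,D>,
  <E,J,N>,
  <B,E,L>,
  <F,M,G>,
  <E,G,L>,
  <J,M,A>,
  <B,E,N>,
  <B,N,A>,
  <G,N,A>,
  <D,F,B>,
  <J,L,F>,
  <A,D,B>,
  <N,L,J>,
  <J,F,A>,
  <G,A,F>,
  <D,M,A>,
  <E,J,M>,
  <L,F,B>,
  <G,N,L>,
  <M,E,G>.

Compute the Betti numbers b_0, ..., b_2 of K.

b_0 = 1, b_1 = 1, b_2 = 0.

Fix the vertex order A < B < D < E < F < G < J < L < M < N and write every simplex with vertices in increasing order. Then dim K = 2 and the simplices of K are:

  0-simplices (10): A, B, D, E, F, G, J, L, M, N
  1-simplices (30): AB, AD, AF, AG, AJ, AM, AN, BD, BE, BF, BL, BN, DF, DM, EG, EJ, EL, EM, EN, FG, FJ, FL, FM, GL, GM, GN, JL, JM, JN, LN
  2-simplices (20): ABD, ABN, ADM, AFG, AFJ, AGN, AJM, BDF, BEL, BEN, BFL, DFM, EGL, EGM, EJM, EJN, FGM, FJL, GLN, JLN

so the chain groups are C_0 ≅ Z^10, C_1 ≅ Z^30, C_2 ≅ Z^20.

∂_1: C_1 → C_0 is given by ∂[p,q] = [q] − [p]. For instance
  ∂GN = N − G.
As a 10×30 matrix over Z this has rank 9, with invariant factors (1,1,1,1,1,1,1,1,1).

Boundary ∂_2: C_2 → C_1 sends each 2-simplex [p,q,r] to [q,r] − [p,r] + [p,q]. For instance
  ∂GLN = LN − GN + GL,
  ∂EGM = GM − EM + EG.
The 30×20 boundary matrix has rank 20 and Smith normal form diag(1,1,1,1,1,1,1,1,1,1,1,1,1,1,1,1,1,1,1,2).

Computing H_k = (kernel of ∂_k) / (image of ∂_{k+1}):

  H_0: rank C_0 − rank ∂_1 = 10 − 9 = 1, and the invariant factors of ∂_1 are all 1, so H_0 ≅ Z.
  H_1: rank ker ∂_1 − rank ∂_2 = (30 − 9) − 20 = 1, and ∂_2 has invariant factor 2 > 1, so H_1 ≅ Z ⊕ Z/2.
  H_2: rank ker ∂_2 − rank ∂_3 = (20 − 20) − 0 = 0, and there is no ∂_3, so H_2 ≅ 0.

As a check, the Euler characteristic is 10 − 30 + 20 = 0, which agrees with 1 − 1 + 0 = 0.
(K is a triangulation of the Klein bottle.)

Hence the Betti numbers are b_0 = 1, b_1 = 1, b_2 = 0.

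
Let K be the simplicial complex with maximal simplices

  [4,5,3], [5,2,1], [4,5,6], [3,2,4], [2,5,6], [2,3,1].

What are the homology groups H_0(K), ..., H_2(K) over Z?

We work with the vertex ordering 1 < 2 < 3 < 4 < 5 < 6. The simplices of K, each written with vertices in increasing order, are:

  0-simplices (6): [1], [2], [3], [4], [5], [6]
  1-simplices (12): [1,2], [1,3], [1,5], [2,3], [2,4], [2,5], [2,6], [3,4], [3,5], [4,5], [4,6], [5,6]
  2-simplices (6): [1,2,3], [1,2,5], [2,3,4], [2,5,6], [3,4,5], [4,5,6]

so the chain groups are C_0 ≅ Z^6, C_1 ≅ Z^12, C_2 ≅ Z^6.

∂_1: C_1 → C_0 sends each edge [p,q] (with p < q) to q − p.
As a 6×12 matrix over Z this has rank 5, with invariant factors (1,1,1,1,1).

The boundary map ∂_2: C_2 → C_1 sends each 2-simplex [p,q,r] to [q,r] − [p,r] + [p,q]. For instance
  ∂[1,2,3] = [2,3] − [1,3] + [1,2],
  ∂[1,2,5] = [2,5] − [1,5] + [1,2].
The resulting 12×6 matrix has rank 6, and its Smith normal form has invariant factors (1,1,1,1,1,1).

From H_k ≅ ker(∂_k) / im(∂_{k+1}) we obtain:

  H_0: rank C_0 − rank ∂_1 = 6 − 5 = 1, and the invariant factors of ∂_1 are all 1, so H_0 = Z.
  H_1: rank ker ∂_1 − rank ∂_2 = (12 − 5) − 6 = 1, and the invariant factors of ∂_2 are all 1, so H_1 = Z.
  H_2: rank ker ∂_2 − rank ∂_3 = (6 − 6) − 0 = 0, and there is no ∂_3, so H_2 = 0.

As a check, the Euler characteristic is 6 − 12 + 6 = 0, which agrees with 1 − 1 + 0 = 0.

H_0 ≅ Z,  H_1 ≅ Z,  H_2 = 0.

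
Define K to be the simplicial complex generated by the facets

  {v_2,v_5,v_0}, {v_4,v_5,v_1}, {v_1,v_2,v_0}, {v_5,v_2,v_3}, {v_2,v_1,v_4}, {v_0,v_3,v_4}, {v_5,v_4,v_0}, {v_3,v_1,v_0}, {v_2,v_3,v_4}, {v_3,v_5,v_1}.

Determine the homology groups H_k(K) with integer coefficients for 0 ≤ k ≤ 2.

Order the vertices as v_0 < v_1 < v_2 < v_3 < v_4 < v_5. Listing each simplex with vertices in this order, K has dimension 2 with simplices:

  0-simplices (6): [v_0], [v_1], [v_2], [v_3], [v_4], [v_5]
  1-simplices (15): (15 of them)
  2-simplices (10): [v_0,v_1,v_2], [v_0,v_1,v_3], [v_0,v_2,v_5], [v_0,v_3,v_4], [v_0,v_4,v_5], [v_1,v_2,v_4], [v_1,v_3,v_5], [v_1,v_4,v_5], [v_2,v_3,v_4], [v_2,v_3,v_5]

giving chain groups C_0 ≅ Z^6, C_1 ≅ Z^15, C_2 ≅ Z^10.

Boundary ∂_1: C_1 → C_0 is given by ∂[p,q] = [q] − [p]. For instance
  ∂[v_0,v_2] = [v_2] − [v_0].
As a 6×15 matrix over Z this has rank 5, with invariant factors (1,1,1,1,1).

Boundary ∂_2: C_2 → C_1 sends each 2-simplex [p,q,r] to [q,r] − [p,r] + [p,q]. For instance
  ∂[v_0,v_1,v_2] = [v_1,v_2] − [v_0,v_2] + [v_0,v_1],
  ∂[v_0,v_3,v_4] = [v_3,v_4] − [v_0,v_4] + [v_0,v_3].
As a 15×10 matrix over Z this has rank 10, with invariant factors (1,1,1,1,1,1,1,1,1,2).

Reading off H_k = ker ∂_k / im ∂_{k+1}:

  H_0: rank C_0 − rank ∂_1 = 6 − 5 = 1, and the invariant factors of ∂_1 are all 1, so H_0 ≅ Z.
  H_1: rank ker ∂_1 − rank ∂_2 = (15 − 5) − 10 = 0, and ∂_2 has invariant factor 2 > 1, so H_1 ≅ Z_2.
  H_2: rank ker ∂_2 − rank ∂_3 = (10 − 10) − 0 = 0, and there is no ∂_3, so H_2 ≅ 0.

As a check, the Euler characteristic is 6 − 15 + 10 = 1, which agrees with 1 − 0 + 0 = 1.

H_0 ≅ Z,  H_1 ≅ Z_2,  H_2 = 0.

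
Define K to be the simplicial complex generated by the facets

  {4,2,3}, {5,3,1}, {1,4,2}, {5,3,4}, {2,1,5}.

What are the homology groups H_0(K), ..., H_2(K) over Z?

Take the total order 1 < 2 < 3 < 4 < 5 on the vertex set. Then K (dimension 2) consists of the simplices:

  0-simplices (5): [1], [2], [3], [4], [5]
  1-simplices (10): [1,2], [1,3], [1,4], [1,5], [2,3], [2,4], [2,5], [3,4], [3,5], [4,5]
  2-simplices (5): [1,2,4], [1,2,5], [1,3,5], [2,3,4], [3,4,5]

giving chain groups C_0 ≅ Z^5, C_1 ≅ Z^10, C_2 ≅ Z^5.

∂_1: C_1 → C_0 maps an edge to its endpoints' difference, ∂[p,q] = q − p. For instance
  ∂[1,3] = [3] − [1].
The 5×10 boundary matrix has rank 4 and Smith normal form diag(1,1,1,1).

The boundary map ∂_2: C_2 → C_1 maps a triangle to the signed sum of its edges. For instance
  ∂[2,3,4] = [3,4] − [2,4] + [2,3],
  ∂[3,4,5] = [4,5] − [3,5] + [3,4].
As a 10×5 matrix over Z this has rank 5, with invariant factors (1,1,1,1,1).

Computing H_k = (kernel of ∂_k) / (image of ∂_{k+1}):

  H_0: rank C_0 − rank ∂_1 = 5 − 4 = 1, and the invariant factors of ∂_1 are all 1, so H_0 = Z.
  H_1: rank ker ∂_1 − rank ∂_2 = (10 − 4) − 5 = 1, and the invariant factors of ∂_2 are all 1, so H_1 = Z.
  H_2: rank ker ∂_2 − rank ∂_3 = (5 − 5) − 0 = 0, and there is no ∂_3, so H_2 = 0.

(K is a triangulation of the Möbius band.)

H_0 = Z,  H_1 = Z,  H_2 = 0.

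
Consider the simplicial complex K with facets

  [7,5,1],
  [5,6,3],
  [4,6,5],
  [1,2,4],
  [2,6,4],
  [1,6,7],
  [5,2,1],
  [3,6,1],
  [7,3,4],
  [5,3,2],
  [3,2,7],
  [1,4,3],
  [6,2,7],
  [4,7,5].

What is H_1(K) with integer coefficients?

We work with the vertex ordering 1 < 2 < 3 < 4 < 5 < 6 < 7. The simplices of K, each written with vertices in increasing order, are:

  0-simplices (7): [1], [2], [3], [4], [5], [6], [7]
  1-simplices (21): [1,2], [1,3], [1,4], [1,5], [1,6], [1,7], [2,3], [2,4], [2,5], [2,6], [2,7], [3,4], [3,5], [3,6], [3,7], [4,5], [4,6], [4,7], [5,6], [5,7], [6,7]
  2-simplices (14): [1,2,4], [1,2,5], [1,3,4], [1,3,6], [1,5,7], [1,6,7], [2,3,5], [2,3,7], [2,4,6], [2,6,7], [3,4,7], [3,5,6], [4,5,6], [4,5,7]

Hence C_0 ≅ Z^7, C_1 ≅ Z^21, C_2 ≅ Z^14.

∂_1: C_1 → C_0 maps an edge to its endpoints' difference, ∂[p,q] = q − p.
The resulting 7×21 matrix has rank 6, and its Smith normal form has invariant factors (1,1,1,1,1,1).

The boundary map ∂_2: C_2 → C_1 sends each 2-simplex [p,q,r] to [q,r] − [p,r] + [p,q]. For instance
  ∂[2,6,7] = [6,7] − [2,7] + [2,6],
  ∂[1,5,7] = [5,7] − [1,7] + [1,5].
As a 21×14 matrix over Z this has rank 13, with invariant factors (1,1,1,1,1,1,1,1,1,1,1,1,1).

Reading off H_k = ker ∂_k / im ∂_{k+1}:

  H_1: rank ker ∂_1 − rank ∂_2 = (21 − 6) − 13 = 2, and the invariant factors of ∂_2 are all 1, so H_1 = Z^2.

H_1 ≅ Z^2.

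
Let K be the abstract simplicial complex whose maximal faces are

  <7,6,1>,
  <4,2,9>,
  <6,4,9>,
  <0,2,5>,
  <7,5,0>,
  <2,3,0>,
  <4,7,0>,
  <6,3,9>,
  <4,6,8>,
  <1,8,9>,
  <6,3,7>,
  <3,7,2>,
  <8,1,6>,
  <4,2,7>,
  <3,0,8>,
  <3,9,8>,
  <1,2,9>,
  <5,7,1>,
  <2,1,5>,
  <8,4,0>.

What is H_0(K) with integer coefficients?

Order the vertices as 0 < 1 < 2 < 3 < 4 < 5 < 6 < 7 < 8 < 9. Listing each simplex with vertices in this order, K has dimension 2 with simplices:

  0-simplices (10): [0], [1], [2], [3], [4], [5], [6], [7], [8], [9]
  1-simplices (30): (30 of them)
  2-simplices (20): (20 of them)

giving chain groups C_0 ≅ Z^10, C_1 ≅ Z^30, C_2 ≅ Z^20.

∂_1: C_1 → C_0 sends each edge [p,q] (with p < q) to q − p. For instance
  ∂[0,8] = [8] − [0].
The 10×30 boundary matrix has rank 9 and Smith normal form diag(1,1,1,1,1,1,1,1,1).

The boundary map ∂_2: C_2 → C_1 acts by ∂[p,q,r] = [q,r] − [p,r] + [p,q]. For instance
  ∂[1,2,9] = [2,9] − [1,9] + [1,2],
  ∂[3,6,9] = [6,9] − [3,9] + [3,6].
This gives a 30×20 integer matrix of rank 20; reducing to Smith normal form yields diagonal entries (1,1,1,1,1,1,1,1,1,1,1,1,1,1,1,1,1,1,1,2).

Now H_k = ker ∂_k / im ∂_{k+1}, so:

  H_0: rank C_0 − rank ∂_1 = 10 − 9 = 1, and the invariant factors of ∂_1 are all 1, so H_0 = Z.

H_0 = Z.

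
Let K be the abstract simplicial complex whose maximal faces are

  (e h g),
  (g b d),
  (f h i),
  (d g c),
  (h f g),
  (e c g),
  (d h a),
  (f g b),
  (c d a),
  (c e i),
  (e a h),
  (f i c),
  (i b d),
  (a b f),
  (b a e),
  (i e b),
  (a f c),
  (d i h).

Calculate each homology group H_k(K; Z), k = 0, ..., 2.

H_0 = Z,  H_1 = Z^2,  H_2 = Z.

Fix the vertex order a < b < c < d < e < f < g < h < i and write every simplex with vertices in increasing order. Then dim K = 2 and the simplices of K are:

  0-simplices (9): a, b, c, d, e, f, g, h, i
  1-simplices (27): ab, ac, ad, ae, af, ah, bd, be, bf, bg, bi, cd, ce, cf, cg, ci, dg, dh, di, eg, eh, ei, fg, fh, fi, gh, hi
  2-simplices (18): abe, abf, acd, acf, adh, aeh, bdg, bdi, bei, bfg, cdg, ceg, cei, cfi, dhi, egh, fgh, fhi

giving chain groups C_0 ≅ Z^9, C_1 ≅ Z^27, C_2 ≅ Z^18.

The boundary map ∂_1: C_1 → C_0 is given by ∂[p,q] = [q] − [p].
This gives a 9×27 integer matrix of rank 8; reducing to Smith normal form yields diagonal entries (1,1,1,1,1,1,1,1).

The boundary map ∂_2: C_2 → C_1 sends each 2-simplex [p,q,r] to [q,r] − [p,r] + [p,q]. For instance
  ∂bdi = di − bi + bd,
  ∂fgh = gh − fh + fg.
The resulting 27×18 matrix has rank 17, and its Smith normal form has invariant factors (1,1,1,1,1,1,1,1,1,1,1,1,1,1,1,1,1).

Reading off H_k = ker ∂_k / im ∂_{k+1}:

  H_0: rank C_0 − rank ∂_1 = 9 − 8 = 1, and the invariant factors of ∂_1 are all 1, so H_0 ≅ Z.
  H_1: rank ker ∂_1 − rank ∂_2 = (27 − 8) − 17 = 2, and the invariant factors of ∂_2 are all 1, so H_1 ≅ Z^2.
  H_2: rank ker ∂_2 − rank ∂_3 = (18 − 17) − 0 = 1, and there is no ∂_3, so H_2 ≅ Z.

As a check, the Euler characteristic is 9 − 27 + 18 = 0, which agrees with 1 − 2 + 1 = 0.
(K is a triangulation of the torus T^2.)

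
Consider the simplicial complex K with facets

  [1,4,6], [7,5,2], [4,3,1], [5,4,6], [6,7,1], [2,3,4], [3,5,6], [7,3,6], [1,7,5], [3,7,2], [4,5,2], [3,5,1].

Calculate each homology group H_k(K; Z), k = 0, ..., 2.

Fix the vertex order 1 < 2 < 3 < 4 < 5 < 6 < 7 and write every simplex with vertices in increasing order. Then dim K = 2 and the simplices of K are:

  0-simplices (7): [1], [2], [3], [4], [5], [6], [7]
  1-simplices (18): [1,3], [1,4], [1,5], [1,6], [1,7], [2,3], [2,4], [2,5], [2,7], [3,4], [3,5], [3,6], [3,7], [4,5], [4,6], [5,6], [5,7], [6,7]
  2-simplices (12): [1,3,4], [1,3,5], [1,4,6], [1,5,7], [1,6,7], [2,3,4], [2,3,7], [2,4,5], [2,5,7], [3,5,6], [3,6,7], [4,5,6]

giving chain groups C_0 ≅ Z^7, C_1 ≅ Z^18, C_2 ≅ Z^12.

Boundary ∂_1: C_1 → C_0 is given by ∂[p,q] = [q] − [p].
As a 7×18 matrix over Z this has rank 6, with invariant factors (1,1,1,1,1,1).

∂_2: C_2 → C_1 maps a triangle to the signed sum of its edges. For instance
  ∂[2,3,7] = [3,7] − [2,7] + [2,3],
  ∂[1,4,6] = [4,6] − [1,6] + [1,4].
The 18×12 boundary matrix has rank 12 and Smith normal form diag(1,1,1,1,1,1,1,1,1,1,1,2).

Reading off H_k = ker ∂_k / im ∂_{k+1}:

  H_0: rank C_0 − rank ∂_1 = 7 − 6 = 1, and the invariant factors of ∂_1 are all 1, so H_0 = Z.
  H_1: rank ker ∂_1 − rank ∂_2 = (18 − 6) − 12 = 0, and ∂_2 has invariant factor 2 > 1, so H_1 = Z/2.
  H_2: rank ker ∂_2 − rank ∂_3 = (12 − 12) − 0 = 0, and there is no ∂_3, so H_2 = 0.

As a check, the Euler characteristic is 7 − 18 + 12 = 1, which agrees with 1 − 0 + 0 = 1.

H_0 = Z,  H_1 = Z/2,  H_2 = 0.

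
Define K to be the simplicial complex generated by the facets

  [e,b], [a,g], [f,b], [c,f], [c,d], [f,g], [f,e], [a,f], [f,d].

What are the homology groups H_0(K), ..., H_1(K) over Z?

Take the total order a < b < c < d < e < f < g on the vertex set. Then K (dimension 1) consists of the simplices:

  0-simplices (7): a, b, c, d, e, f, g
  1-simplices (9): af, ag, be, bf, cd, cf, df, ef, fg

so the chain groups are C_0 ≅ Z^7, C_1 ≅ Z^9.

The boundary map ∂_1: C_1 → C_0 sends each edge [p,q] (with p < q) to q − p. For instance
  ∂bf = f − b.
As a 7×9 matrix over Z this has rank 6, with invariant factors (1,1,1,1,1,1).

Reading off H_k = ker ∂_k / im ∂_{k+1}:

  H_0: rank C_0 − rank ∂_1 = 7 − 6 = 1, and the invariant factors of ∂_1 are all 1, so H_0 = Z.
  H_1: rank ker ∂_1 − rank ∂_2 = (9 − 6) − 0 = 3, and there is no ∂_2, so H_1 = Z^3.

As a check, the Euler characteristic is 7 − 9 = -2, which agrees with 1 − 3 = -2.

H_0 ≅ Z,  H_1 ≅ Z^3.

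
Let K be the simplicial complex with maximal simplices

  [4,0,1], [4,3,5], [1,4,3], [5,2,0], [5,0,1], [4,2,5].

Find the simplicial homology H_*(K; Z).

Fix the vertex order 0 < 1 < 2 < 3 < 4 < 5 and write every simplex with vertices in increasing order. Then dim K = 2 and the simplices of K are:

  0-simplices (6): [0], [1], [2], [3], [4], [5]
  1-simplices (12): [0,1], [0,2], [0,4], [0,5], [1,3], [1,4], [1,5], [2,4], [2,5], [3,4], [3,5], [4,5]
  2-simplices (6): [0,1,4], [0,1,5], [0,2,5], [1,3,4], [2,4,5], [3,4,5]

Hence C_0 ≅ Z^6, C_1 ≅ Z^12, C_2 ≅ Z^6.

∂_1: C_1 → C_0 is given by ∂[p,q] = [q] − [p].
The resulting 6×12 matrix has rank 5, and its Smith normal form has invariant factors (1,1,1,1,1).

Boundary ∂_2: C_2 → C_1 sends each 2-simplex [p,q,r] to [q,r] − [p,r] + [p,q]. For instance
  ∂[0,1,4] = [1,4] − [0,4] + [0,1],
  ∂[3,4,5] = [4,5] − [3,5] + [3,4].
The 12×6 boundary matrix has rank 6 and Smith normal form diag(1,1,1,1,1,1).

Reading off H_k = ker ∂_k / im ∂_{k+1}:

  H_0: rank C_0 − rank ∂_1 = 6 − 5 = 1, and the invariant factors of ∂_1 are all 1, so H_0 = Z.
  H_1: rank ker ∂_1 − rank ∂_2 = (12 − 5) − 6 = 1, and the invariant factors of ∂_2 are all 1, so H_1 = Z.
  H_2: rank ker ∂_2 − rank ∂_3 = (6 − 6) − 0 = 0, and there is no ∂_3, so H_2 = 0.

H_0 ≅ Z,  H_1 ≅ Z,  H_2 = 0.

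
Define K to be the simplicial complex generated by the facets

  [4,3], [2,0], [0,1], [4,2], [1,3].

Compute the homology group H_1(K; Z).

Fix the vertex order 0 < 1 < 2 < 3 < 4 and write every simplex with vertices in increasing order. Then dim K = 1 and the simplices of K are:

  0-simplices (5): [0], [1], [2], [3], [4]
  1-simplices (5): [0,1], [0,2], [1,3], [2,4], [3,4]

Hence C_0 ≅ Z^5, C_1 ≅ Z^5.

∂_1: C_1 → C_0 sends each edge [p,q] (with p < q) to q − p. For instance
  ∂[2,4] = [4] − [2].
This gives a 5×5 integer matrix of rank 4; reducing to Smith normal form yields diagonal entries (1,1,1,1).

Computing H_k = (kernel of ∂_k) / (image of ∂_{k+1}):

  H_1: rank ker ∂_1 − rank ∂_2 = (5 − 4) − 0 = 1, and there is no ∂_2, so H_1 = Z.

(K is a triangulation of the circle S^1.)

H_1 = Z.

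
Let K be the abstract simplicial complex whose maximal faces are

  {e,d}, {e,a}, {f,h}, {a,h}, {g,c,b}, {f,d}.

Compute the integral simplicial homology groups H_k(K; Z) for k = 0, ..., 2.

H_0 = Z^2,  H_1 = Z,  H_2 = 0.

Take the total order a < b < c < d < e < f < g < h on the vertex set. Then K (dimension 2) consists of the simplices:

  0-simplices (8): a, b, c, d, e, f, g, h
  1-simplices (8): ae, ah, bc, bg, cg, de, df, fh
  2-simplices (1): bcg

Hence C_0 ≅ Z^8, C_1 ≅ Z^8, C_2 ≅ Z^1.

Boundary ∂_1: C_1 → C_0 maps an edge to its endpoints' difference, ∂[p,q] = q − p. For instance
  ∂de = e − d.
As a 8×8 matrix over Z this has rank 6, with invariant factors (1,1,1,1,1,1).

Boundary ∂_2: C_2 → C_1 sends each 2-simplex [p,q,r] to [q,r] − [p,r] + [p,q]. For instance
  ∂bcg = cg − bg + bc.
The resulting 8×1 matrix has rank 1, and its Smith normal form has invariant factors (1).

Computing H_k = (kernel of ∂_k) / (image of ∂_{k+1}):

  H_0: rank C_0 − rank ∂_1 = 8 − 6 = 2, and the invariant factors of ∂_1 are all 1, so H_0 ≅ Z^2.
  H_1: rank ker ∂_1 − rank ∂_2 = (8 − 6) − 1 = 1, and the invariant factors of ∂_2 are all 1, so H_1 ≅ Z.
  H_2: rank ker ∂_2 − rank ∂_3 = (1 − 1) − 0 = 0, and there is no ∂_3, so H_2 ≅ 0.

(K is a triangulation of the disjoint union of the circle S^1 and the 2-simplex.)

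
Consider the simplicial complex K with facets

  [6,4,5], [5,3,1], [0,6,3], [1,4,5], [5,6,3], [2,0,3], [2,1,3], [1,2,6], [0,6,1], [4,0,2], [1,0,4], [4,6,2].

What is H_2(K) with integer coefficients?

H_2 = 0.

Take the total order 0 < 1 < 2 < 3 < 4 < 5 < 6 on the vertex set. Then K (dimension 2) consists of the simplices:

  0-simplices (7): [0], [1], [2], [3], [4], [5], [6]
  1-simplices (18): [0,1], [0,2], [0,3], [0,4], [0,6], [1,2], [1,3], [1,4], [1,5], [1,6], [2,3], [2,4], [2,6], [3,5], [3,6], [4,5], [4,6], [5,6]
  2-simplices (12): [0,1,4], [0,1,6], [0,2,3], [0,2,4], [0,3,6], [1,2,3], [1,2,6], [1,3,5], [1,4,5], [2,4,6], [3,5,6], [4,5,6]

Hence C_0 ≅ Z^7, C_1 ≅ Z^18, C_2 ≅ Z^12.

Boundary ∂_1: C_1 → C_0 maps an edge to its endpoints' difference, ∂[p,q] = q − p. For instance
  ∂[0,2] = [2] − [0].
The resulting 7×18 matrix has rank 6, and its Smith normal form has invariant factors (1,1,1,1,1,1).

∂_2: C_2 → C_1 maps a triangle to the signed sum of its edges. For instance
  ∂[2,4,6] = [4,6] − [2,6] + [2,4],
  ∂[1,2,3] = [2,3] − [1,3] + [1,2].
The resulting 18×12 matrix has rank 12, and its Smith normal form has invariant factors (1,1,1,1,1,1,1,1,1,1,1,2).

Now H_k = ker ∂_k / im ∂_{k+1}, so:

  H_2: rank ker ∂_2 − rank ∂_3 = (12 − 12) − 0 = 0, and there is no ∂_3, so H_2 = 0.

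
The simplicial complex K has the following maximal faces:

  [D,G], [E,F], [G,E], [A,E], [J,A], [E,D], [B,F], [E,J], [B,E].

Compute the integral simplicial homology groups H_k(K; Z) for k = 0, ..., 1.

We work with the vertex ordering A < B < D < E < F < G < J. The simplices of K, each written with vertices in increasing order, are:

  0-simplices (7): A, B, D, E, F, G, J
  1-simplices (9): AE, AJ, BE, BF, DE, DG, EF, EG, EJ

so the chain groups are C_0 ≅ Z^7, C_1 ≅ Z^9.

The boundary map ∂_1: C_1 → C_0 sends each edge [p,q] (with p < q) to q − p.
The resulting 7×9 matrix has rank 6, and its Smith normal form has invariant factors (1,1,1,1,1,1).

From H_k ≅ ker(∂_k) / im(∂_{k+1}) we obtain:

  H_0: rank C_0 − rank ∂_1 = 7 − 6 = 1, and the invariant factors of ∂_1 are all 1, so H_0 = Z.
  H_1: rank ker ∂_1 − rank ∂_2 = (9 − 6) − 0 = 3, and there is no ∂_2, so H_1 = Z^3.

As a check, the Euler characteristic is 7 − 9 = -2, which agrees with 1 − 3 = -2.

H_0 ≅ Z,  H_1 ≅ Z^3.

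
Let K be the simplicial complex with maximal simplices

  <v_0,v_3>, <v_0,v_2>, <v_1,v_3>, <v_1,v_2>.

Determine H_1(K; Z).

H_1 ≅ Z.

Take the total order v_0 < v_1 < v_2 < v_3 on the vertex set. Then K (dimension 1) consists of the simplices:

  0-simplices (4): [v_0], [v_1], [v_2], [v_3]
  1-simplices (4): [v_0,v_2], [v_0,v_3], [v_1,v_2], [v_1,v_3]

so the chain groups are C_0 ≅ Z^4, C_1 ≅ Z^4.

∂_1: C_1 → C_0 maps an edge to its endpoints' difference, ∂[p,q] = q − p.
The resulting 4×4 matrix has rank 3, and its Smith normal form has invariant factors (1,1,1).

From H_k ≅ ker(∂_k) / im(∂_{k+1}) we obtain:

  H_1: rank ker ∂_1 − rank ∂_2 = (4 − 3) − 0 = 1, and there is no ∂_2, so H_1 = Z.

(K is a triangulation of the circle S^1.)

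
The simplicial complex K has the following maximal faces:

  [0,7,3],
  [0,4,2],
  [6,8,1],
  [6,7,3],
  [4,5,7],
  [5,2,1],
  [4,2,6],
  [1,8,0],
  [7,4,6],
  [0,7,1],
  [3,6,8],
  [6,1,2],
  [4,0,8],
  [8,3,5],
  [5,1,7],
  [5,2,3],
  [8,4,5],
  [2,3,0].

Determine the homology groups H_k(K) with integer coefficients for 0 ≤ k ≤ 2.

H_0 ≅ Z,  H_1 ≅ Z^2,  H_2 ≅ Z.

Take the total order 0 < 1 < 2 < 3 < 4 < 5 < 6 < 7 < 8 on the vertex set. Then K (dimension 2) consists of the simplices:

  0-simplices (9): [0], [1], [2], [3], [4], [5], [6], [7], [8]
  1-simplices (27): (27 of them)
  2-simplices (18): [0,1,7], [0,1,8], [0,2,3], [0,2,4], [0,3,7], [0,4,8], [1,2,5], [1,2,6], [1,5,7], [1,6,8], [2,3,5], [2,4,6], [3,5,8], [3,6,7], [3,6,8], [4,5,7], [4,5,8], [4,6,7]

giving chain groups C_0 ≅ Z^9, C_1 ≅ Z^27, C_2 ≅ Z^18.

∂_1: C_1 → C_0 maps an edge to its endpoints' difference, ∂[p,q] = q − p.
The resulting 9×27 matrix has rank 8, and its Smith normal form has invariant factors (1,1,1,1,1,1,1,1).

∂_2: C_2 → C_1 maps a triangle to the signed sum of its edges. For instance
  ∂[3,6,7] = [6,7] − [3,7] + [3,6],
  ∂[1,6,8] = [6,8] − [1,8] + [1,6].
The 27×18 boundary matrix has rank 17 and Smith normal form diag(1,1,1,1,1,1,1,1,1,1,1,1,1,1,1,1,1).

Reading off H_k = ker ∂_k / im ∂_{k+1}:

  H_0: rank C_0 − rank ∂_1 = 9 − 8 = 1, and the invariant factors of ∂_1 are all 1, so H_0 ≅ Z.
  H_1: rank ker ∂_1 − rank ∂_2 = (27 − 8) − 17 = 2, and the invariant factors of ∂_2 are all 1, so H_1 ≅ Z^2.
  H_2: rank ker ∂_2 − rank ∂_3 = (18 − 17) − 0 = 1, and there is no ∂_3, so H_2 ≅ Z.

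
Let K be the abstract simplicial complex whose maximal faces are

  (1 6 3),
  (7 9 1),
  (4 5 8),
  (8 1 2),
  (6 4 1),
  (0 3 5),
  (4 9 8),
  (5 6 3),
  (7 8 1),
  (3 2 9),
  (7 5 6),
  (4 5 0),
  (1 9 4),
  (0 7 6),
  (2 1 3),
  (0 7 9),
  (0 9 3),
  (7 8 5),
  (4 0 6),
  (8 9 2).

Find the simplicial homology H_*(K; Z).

We work with the vertex ordering 0 < 1 < 2 < 3 < 4 < 5 < 6 < 7 < 8 < 9. The simplices of K, each written with vertices in increasing order, are:

  0-simplices (10): [0], [1], [2], [3], [4], [5], [6], [7], [8], [9]
  1-simplices (30): (30 of them)
  2-simplices (20): (20 of them)

Hence C_0 ≅ Z^10, C_1 ≅ Z^30, C_2 ≅ Z^20.

The boundary map ∂_1: C_1 → C_0 sends each edge [p,q] (with p < q) to q − p.
This gives a 10×30 integer matrix of rank 9; reducing to Smith normal form yields diagonal entries (1,1,1,1,1,1,1,1,1).

Boundary ∂_2: C_2 → C_1 acts by ∂[p,q,r] = [q,r] − [p,r] + [p,q]. For instance
  ∂[1,3,6] = [3,6] − [1,6] + [1,3],
  ∂[4,5,8] = [5,8] − [4,8] + [4,5].
The resulting 30×20 matrix has rank 20, and its Smith normal form has invariant factors (1,1,1,1,1,1,1,1,1,1,1,1,1,1,1,1,1,1,1,2).

Reading off H_k = ker ∂_k / im ∂_{k+1}:

  H_0: rank C_0 − rank ∂_1 = 10 − 9 = 1, and the invariant factors of ∂_1 are all 1, so H_0 ≅ Z.
  H_1: rank ker ∂_1 − rank ∂_2 = (30 − 9) − 20 = 1, and ∂_2 has invariant factor 2 > 1, so H_1 ≅ Z ⊕ Z/2.
  H_2: rank ker ∂_2 − rank ∂_3 = (20 − 20) − 0 = 0, and there is no ∂_3, so H_2 ≅ 0.

(K is a triangulation of the Klein bottle.)

H_0 = Z,  H_1 = Z ⊕ Z/2,  H_2 = 0.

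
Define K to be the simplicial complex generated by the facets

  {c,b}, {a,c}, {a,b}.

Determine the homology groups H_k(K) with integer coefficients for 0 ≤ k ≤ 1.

H_0 = Z,  H_1 = Z.

Take the total order a < b < c on the vertex set. Then K (dimension 1) consists of the simplices:

  0-simplices (3): a, b, c
  1-simplices (3): ab, ac, bc

giving chain groups C_0 ≅ Z^3, C_1 ≅ Z^3.

∂_1: C_1 → C_0 is given by ∂[p,q] = [q] − [p].
As a 3×3 matrix over Z this has rank 2, with invariant factors (1,1).

Reading off H_k = ker ∂_k / im ∂_{k+1}:

  H_0: rank C_0 − rank ∂_1 = 3 − 2 = 1, and the invariant factors of ∂_1 are all 1, so H_0 ≅ Z.
  H_1: rank ker ∂_1 − rank ∂_2 = (3 − 2) − 0 = 1, and there is no ∂_2, so H_1 ≅ Z.

As a check, the Euler characteristic is 3 − 3 = 0, which agrees with 1 − 1 = 0.
(K is a triangulation of the circle S^1.)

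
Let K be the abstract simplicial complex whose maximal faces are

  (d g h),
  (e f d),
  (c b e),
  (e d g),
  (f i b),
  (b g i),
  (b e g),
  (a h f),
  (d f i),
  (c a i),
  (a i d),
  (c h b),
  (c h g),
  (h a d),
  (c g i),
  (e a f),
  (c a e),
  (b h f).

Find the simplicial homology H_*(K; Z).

Take the total order a < b < c < d < e < f < g < h < i on the vertex set. Then K (dimension 2) consists of the simplices:

  0-simplices (9): a, b, c, d, e, f, g, h, i
  1-simplices (27): ac, ad, ae, af, ah, ai, bc, be, bf, bg, bh, bi, ce, cg, ch, ci, de, df, dg, dh, di, ef, eg, fh, fi, gh, gi
  2-simplices (18): ace, aci, adh, adi, aef, afh, bce, bch, beg, bfh, bfi, bgi, cgh, cgi, def, deg, dfi, dgh

giving chain groups C_0 ≅ Z^9, C_1 ≅ Z^27, C_2 ≅ Z^18.

The boundary map ∂_1: C_1 → C_0 maps an edge to its endpoints' difference, ∂[p,q] = q − p. For instance
  ∂gi = i − g.
This gives a 9×27 integer matrix of rank 8; reducing to Smith normal form yields diagonal entries (1,1,1,1,1,1,1,1).

∂_2: C_2 → C_1 acts by ∂[p,q,r] = [q,r] − [p,r] + [p,q]. For instance
  ∂ace = ce − ae + ac,
  ∂bfh = fh − bh + bf.
The 27×18 boundary matrix has rank 18 and Smith normal form diag(1,1,1,1,1,1,1,1,1,1,1,1,1,1,1,1,1,2).

Reading off H_k = ker ∂_k / im ∂_{k+1}:

  H_0: rank C_0 − rank ∂_1 = 9 − 8 = 1, and the invariant factors of ∂_1 are all 1, so H_0 ≅ Z.
  H_1: rank ker ∂_1 − rank ∂_2 = (27 − 8) − 18 = 1, and ∂_2 has invariant factor 2 > 1, so H_1 ≅ Z ⊕ Z_2.
  H_2: rank ker ∂_2 − rank ∂_3 = (18 − 18) − 0 = 0, and there is no ∂_3, so H_2 ≅ 0.

As a check, the Euler characteristic is 9 − 27 + 18 = 0, which agrees with 1 − 1 + 0 = 0.

H_0 ≅ Z,  H_1 ≅ Z ⊕ Z_2,  H_2 = 0.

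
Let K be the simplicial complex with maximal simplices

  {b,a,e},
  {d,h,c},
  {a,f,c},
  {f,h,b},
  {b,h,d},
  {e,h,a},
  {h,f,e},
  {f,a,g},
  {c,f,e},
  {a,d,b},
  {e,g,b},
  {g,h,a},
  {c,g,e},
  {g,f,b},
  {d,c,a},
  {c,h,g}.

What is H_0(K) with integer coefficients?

We work with the vertex ordering a < b < c < d < e < f < g < h. The simplices of K, each written with vertices in increasing order, are:

  0-simplices (8): a, b, c, d, e, f, g, h
  1-simplices (24): ab, ac, ad, ae, af, ag, ah, bd, be, bf, bg, bh, cd, ce, cf, cg, ch, dh, ef, eg, eh, fg, fh, gh
  2-simplices (16): abd, abe, acd, acf, aeh, afg, agh, bdh, beg, bfg, bfh, cdh, cef, ceg, cgh, efh

so the chain groups are C_0 ≅ Z^8, C_1 ≅ Z^24, C_2 ≅ Z^16.

Boundary ∂_1: C_1 → C_0 is given by ∂[p,q] = [q] − [p].
The 8×24 boundary matrix has rank 7 and Smith normal form diag(1,1,1,1,1,1,1).

Boundary ∂_2: C_2 → C_1 maps a triangle to the signed sum of its edges. For instance
  ∂cef = ef − cf + ce,
  ∂abd = bd − ad + ab.
The resulting 24×16 matrix has rank 15, and its Smith normal form has invariant factors (1,1,1,1,1,1,1,1,1,1,1,1,1,1,1).

Now H_k = ker ∂_k / im ∂_{k+1}, so:

  H_0: rank C_0 − rank ∂_1 = 8 − 7 = 1, and the invariant factors of ∂_1 are all 1, so H_0 ≅ Z.

(K is a triangulation of the torus T^2.)

H_0 ≅ Z.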